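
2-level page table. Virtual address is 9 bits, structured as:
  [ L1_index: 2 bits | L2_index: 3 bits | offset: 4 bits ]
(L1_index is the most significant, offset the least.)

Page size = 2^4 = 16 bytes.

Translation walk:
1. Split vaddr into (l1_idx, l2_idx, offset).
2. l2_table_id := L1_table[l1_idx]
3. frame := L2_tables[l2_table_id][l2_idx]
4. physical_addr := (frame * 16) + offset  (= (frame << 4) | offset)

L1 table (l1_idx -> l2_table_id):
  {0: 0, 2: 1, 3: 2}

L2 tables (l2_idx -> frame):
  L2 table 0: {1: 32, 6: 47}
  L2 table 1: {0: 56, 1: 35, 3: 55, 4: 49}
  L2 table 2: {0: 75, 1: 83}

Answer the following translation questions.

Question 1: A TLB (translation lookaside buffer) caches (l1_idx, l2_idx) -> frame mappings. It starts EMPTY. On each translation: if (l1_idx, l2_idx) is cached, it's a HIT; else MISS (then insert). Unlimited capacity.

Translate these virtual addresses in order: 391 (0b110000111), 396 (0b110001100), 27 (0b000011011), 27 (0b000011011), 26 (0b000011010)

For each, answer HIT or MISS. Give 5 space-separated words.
Answer: MISS HIT MISS HIT HIT

Derivation:
vaddr=391: (3,0) not in TLB -> MISS, insert
vaddr=396: (3,0) in TLB -> HIT
vaddr=27: (0,1) not in TLB -> MISS, insert
vaddr=27: (0,1) in TLB -> HIT
vaddr=26: (0,1) in TLB -> HIT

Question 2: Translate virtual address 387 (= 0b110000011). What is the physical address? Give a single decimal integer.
Answer: 1203

Derivation:
vaddr = 387 = 0b110000011
Split: l1_idx=3, l2_idx=0, offset=3
L1[3] = 2
L2[2][0] = 75
paddr = 75 * 16 + 3 = 1203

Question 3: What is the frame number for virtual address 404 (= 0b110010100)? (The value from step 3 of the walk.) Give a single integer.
Answer: 83

Derivation:
vaddr = 404: l1_idx=3, l2_idx=1
L1[3] = 2; L2[2][1] = 83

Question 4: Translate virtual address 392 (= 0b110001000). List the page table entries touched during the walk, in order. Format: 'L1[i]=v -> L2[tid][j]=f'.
vaddr = 392 = 0b110001000
Split: l1_idx=3, l2_idx=0, offset=8

Answer: L1[3]=2 -> L2[2][0]=75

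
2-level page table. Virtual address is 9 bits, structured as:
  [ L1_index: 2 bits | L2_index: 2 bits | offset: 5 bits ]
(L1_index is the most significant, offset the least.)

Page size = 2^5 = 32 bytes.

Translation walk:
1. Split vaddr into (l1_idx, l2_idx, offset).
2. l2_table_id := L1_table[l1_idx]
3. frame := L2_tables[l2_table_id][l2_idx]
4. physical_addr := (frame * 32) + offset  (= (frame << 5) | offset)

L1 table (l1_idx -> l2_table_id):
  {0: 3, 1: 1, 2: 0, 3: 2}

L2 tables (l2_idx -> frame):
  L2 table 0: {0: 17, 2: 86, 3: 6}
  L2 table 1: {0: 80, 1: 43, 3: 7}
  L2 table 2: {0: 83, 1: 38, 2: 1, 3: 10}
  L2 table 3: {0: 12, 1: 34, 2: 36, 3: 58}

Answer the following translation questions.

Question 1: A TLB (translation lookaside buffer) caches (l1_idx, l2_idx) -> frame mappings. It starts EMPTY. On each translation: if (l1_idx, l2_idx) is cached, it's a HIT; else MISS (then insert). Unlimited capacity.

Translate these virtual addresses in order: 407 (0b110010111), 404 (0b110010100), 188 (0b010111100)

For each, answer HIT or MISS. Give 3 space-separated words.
Answer: MISS HIT MISS

Derivation:
vaddr=407: (3,0) not in TLB -> MISS, insert
vaddr=404: (3,0) in TLB -> HIT
vaddr=188: (1,1) not in TLB -> MISS, insert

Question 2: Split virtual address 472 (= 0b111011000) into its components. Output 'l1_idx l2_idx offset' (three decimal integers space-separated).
vaddr = 472 = 0b111011000
  top 2 bits -> l1_idx = 3
  next 2 bits -> l2_idx = 2
  bottom 5 bits -> offset = 24

Answer: 3 2 24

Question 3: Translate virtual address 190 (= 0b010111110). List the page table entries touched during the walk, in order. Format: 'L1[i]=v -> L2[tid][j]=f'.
Answer: L1[1]=1 -> L2[1][1]=43

Derivation:
vaddr = 190 = 0b010111110
Split: l1_idx=1, l2_idx=1, offset=30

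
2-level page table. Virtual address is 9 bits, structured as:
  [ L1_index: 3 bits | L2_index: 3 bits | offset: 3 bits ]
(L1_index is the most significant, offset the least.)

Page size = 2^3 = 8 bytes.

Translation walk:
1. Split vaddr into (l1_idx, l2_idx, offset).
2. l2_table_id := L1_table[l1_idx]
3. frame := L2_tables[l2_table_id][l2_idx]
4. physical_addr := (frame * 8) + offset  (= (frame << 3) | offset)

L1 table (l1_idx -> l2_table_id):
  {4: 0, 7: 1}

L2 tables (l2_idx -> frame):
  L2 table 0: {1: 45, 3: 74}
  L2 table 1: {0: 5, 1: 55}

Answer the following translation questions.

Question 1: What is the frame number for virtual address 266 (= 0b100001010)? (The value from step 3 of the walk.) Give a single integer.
Answer: 45

Derivation:
vaddr = 266: l1_idx=4, l2_idx=1
L1[4] = 0; L2[0][1] = 45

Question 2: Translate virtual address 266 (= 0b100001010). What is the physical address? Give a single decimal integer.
Answer: 362

Derivation:
vaddr = 266 = 0b100001010
Split: l1_idx=4, l2_idx=1, offset=2
L1[4] = 0
L2[0][1] = 45
paddr = 45 * 8 + 2 = 362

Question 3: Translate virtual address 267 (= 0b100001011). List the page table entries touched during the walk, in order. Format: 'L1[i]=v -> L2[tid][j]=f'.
vaddr = 267 = 0b100001011
Split: l1_idx=4, l2_idx=1, offset=3

Answer: L1[4]=0 -> L2[0][1]=45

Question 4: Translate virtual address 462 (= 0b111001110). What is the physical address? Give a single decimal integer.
vaddr = 462 = 0b111001110
Split: l1_idx=7, l2_idx=1, offset=6
L1[7] = 1
L2[1][1] = 55
paddr = 55 * 8 + 6 = 446

Answer: 446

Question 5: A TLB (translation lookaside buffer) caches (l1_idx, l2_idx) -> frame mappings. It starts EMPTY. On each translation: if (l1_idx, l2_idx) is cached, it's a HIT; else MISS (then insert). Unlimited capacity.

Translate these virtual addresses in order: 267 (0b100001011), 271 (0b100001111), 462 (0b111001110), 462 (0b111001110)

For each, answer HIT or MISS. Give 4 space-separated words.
vaddr=267: (4,1) not in TLB -> MISS, insert
vaddr=271: (4,1) in TLB -> HIT
vaddr=462: (7,1) not in TLB -> MISS, insert
vaddr=462: (7,1) in TLB -> HIT

Answer: MISS HIT MISS HIT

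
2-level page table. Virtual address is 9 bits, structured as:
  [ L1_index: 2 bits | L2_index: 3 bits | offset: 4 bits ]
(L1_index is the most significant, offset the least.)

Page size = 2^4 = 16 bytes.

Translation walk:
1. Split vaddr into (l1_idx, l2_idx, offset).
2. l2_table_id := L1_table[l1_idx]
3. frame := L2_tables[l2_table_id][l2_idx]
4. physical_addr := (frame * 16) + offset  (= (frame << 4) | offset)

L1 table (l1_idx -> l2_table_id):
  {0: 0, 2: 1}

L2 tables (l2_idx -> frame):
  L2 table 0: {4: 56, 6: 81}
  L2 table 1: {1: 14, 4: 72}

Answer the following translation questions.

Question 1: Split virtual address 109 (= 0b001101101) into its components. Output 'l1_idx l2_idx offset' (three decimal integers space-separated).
Answer: 0 6 13

Derivation:
vaddr = 109 = 0b001101101
  top 2 bits -> l1_idx = 0
  next 3 bits -> l2_idx = 6
  bottom 4 bits -> offset = 13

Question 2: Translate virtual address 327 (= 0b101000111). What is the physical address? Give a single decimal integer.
Answer: 1159

Derivation:
vaddr = 327 = 0b101000111
Split: l1_idx=2, l2_idx=4, offset=7
L1[2] = 1
L2[1][4] = 72
paddr = 72 * 16 + 7 = 1159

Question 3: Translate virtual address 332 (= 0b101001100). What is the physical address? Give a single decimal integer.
Answer: 1164

Derivation:
vaddr = 332 = 0b101001100
Split: l1_idx=2, l2_idx=4, offset=12
L1[2] = 1
L2[1][4] = 72
paddr = 72 * 16 + 12 = 1164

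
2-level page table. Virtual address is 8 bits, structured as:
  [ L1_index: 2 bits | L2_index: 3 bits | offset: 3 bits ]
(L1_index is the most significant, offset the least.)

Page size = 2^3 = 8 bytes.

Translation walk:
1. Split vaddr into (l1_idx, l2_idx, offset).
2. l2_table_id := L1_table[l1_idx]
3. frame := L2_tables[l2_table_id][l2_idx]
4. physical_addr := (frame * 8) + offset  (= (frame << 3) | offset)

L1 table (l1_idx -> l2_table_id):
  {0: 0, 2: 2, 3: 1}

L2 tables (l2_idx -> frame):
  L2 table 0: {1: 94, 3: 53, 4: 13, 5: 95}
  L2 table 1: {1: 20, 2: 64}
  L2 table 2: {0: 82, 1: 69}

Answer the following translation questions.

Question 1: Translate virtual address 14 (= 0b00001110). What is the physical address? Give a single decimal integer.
Answer: 758

Derivation:
vaddr = 14 = 0b00001110
Split: l1_idx=0, l2_idx=1, offset=6
L1[0] = 0
L2[0][1] = 94
paddr = 94 * 8 + 6 = 758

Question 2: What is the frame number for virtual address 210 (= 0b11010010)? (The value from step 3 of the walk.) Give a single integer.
vaddr = 210: l1_idx=3, l2_idx=2
L1[3] = 1; L2[1][2] = 64

Answer: 64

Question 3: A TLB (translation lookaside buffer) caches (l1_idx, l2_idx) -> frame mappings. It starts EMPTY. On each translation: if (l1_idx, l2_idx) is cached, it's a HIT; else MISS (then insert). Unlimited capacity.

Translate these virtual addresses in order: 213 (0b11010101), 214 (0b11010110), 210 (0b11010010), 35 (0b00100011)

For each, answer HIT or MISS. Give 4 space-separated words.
vaddr=213: (3,2) not in TLB -> MISS, insert
vaddr=214: (3,2) in TLB -> HIT
vaddr=210: (3,2) in TLB -> HIT
vaddr=35: (0,4) not in TLB -> MISS, insert

Answer: MISS HIT HIT MISS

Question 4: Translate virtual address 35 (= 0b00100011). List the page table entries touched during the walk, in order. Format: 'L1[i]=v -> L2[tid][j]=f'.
vaddr = 35 = 0b00100011
Split: l1_idx=0, l2_idx=4, offset=3

Answer: L1[0]=0 -> L2[0][4]=13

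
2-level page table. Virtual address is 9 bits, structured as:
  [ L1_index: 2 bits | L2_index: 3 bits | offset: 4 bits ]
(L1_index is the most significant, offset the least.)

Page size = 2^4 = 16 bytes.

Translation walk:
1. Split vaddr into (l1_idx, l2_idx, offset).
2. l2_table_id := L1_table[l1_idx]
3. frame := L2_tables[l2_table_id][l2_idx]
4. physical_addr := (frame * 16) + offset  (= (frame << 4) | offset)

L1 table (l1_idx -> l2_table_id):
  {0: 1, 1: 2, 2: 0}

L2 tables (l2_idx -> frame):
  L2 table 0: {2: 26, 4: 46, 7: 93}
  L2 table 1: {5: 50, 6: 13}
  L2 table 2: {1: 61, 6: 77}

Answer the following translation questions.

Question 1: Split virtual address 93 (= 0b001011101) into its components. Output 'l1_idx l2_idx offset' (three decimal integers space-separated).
vaddr = 93 = 0b001011101
  top 2 bits -> l1_idx = 0
  next 3 bits -> l2_idx = 5
  bottom 4 bits -> offset = 13

Answer: 0 5 13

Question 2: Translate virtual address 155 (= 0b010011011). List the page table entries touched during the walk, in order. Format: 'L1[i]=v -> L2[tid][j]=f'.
vaddr = 155 = 0b010011011
Split: l1_idx=1, l2_idx=1, offset=11

Answer: L1[1]=2 -> L2[2][1]=61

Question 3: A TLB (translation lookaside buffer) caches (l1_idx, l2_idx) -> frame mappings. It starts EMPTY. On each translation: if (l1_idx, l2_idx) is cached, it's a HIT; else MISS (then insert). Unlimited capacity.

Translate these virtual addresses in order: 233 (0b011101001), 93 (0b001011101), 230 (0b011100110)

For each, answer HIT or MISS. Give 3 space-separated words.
vaddr=233: (1,6) not in TLB -> MISS, insert
vaddr=93: (0,5) not in TLB -> MISS, insert
vaddr=230: (1,6) in TLB -> HIT

Answer: MISS MISS HIT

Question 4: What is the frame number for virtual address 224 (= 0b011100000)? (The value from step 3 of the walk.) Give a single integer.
Answer: 77

Derivation:
vaddr = 224: l1_idx=1, l2_idx=6
L1[1] = 2; L2[2][6] = 77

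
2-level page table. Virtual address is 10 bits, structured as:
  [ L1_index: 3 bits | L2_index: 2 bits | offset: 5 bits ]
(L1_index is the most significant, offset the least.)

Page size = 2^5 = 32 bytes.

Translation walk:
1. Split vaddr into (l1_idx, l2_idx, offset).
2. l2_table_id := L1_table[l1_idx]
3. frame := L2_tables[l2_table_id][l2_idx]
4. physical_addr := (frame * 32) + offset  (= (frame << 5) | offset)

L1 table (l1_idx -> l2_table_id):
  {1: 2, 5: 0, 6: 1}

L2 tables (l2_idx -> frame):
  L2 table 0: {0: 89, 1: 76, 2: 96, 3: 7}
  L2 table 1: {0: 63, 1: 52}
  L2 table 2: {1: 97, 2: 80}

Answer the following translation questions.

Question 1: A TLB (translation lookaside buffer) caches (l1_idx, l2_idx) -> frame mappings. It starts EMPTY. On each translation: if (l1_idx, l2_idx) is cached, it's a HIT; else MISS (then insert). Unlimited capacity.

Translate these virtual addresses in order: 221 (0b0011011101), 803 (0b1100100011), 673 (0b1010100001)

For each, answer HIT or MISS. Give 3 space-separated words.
Answer: MISS MISS MISS

Derivation:
vaddr=221: (1,2) not in TLB -> MISS, insert
vaddr=803: (6,1) not in TLB -> MISS, insert
vaddr=673: (5,1) not in TLB -> MISS, insert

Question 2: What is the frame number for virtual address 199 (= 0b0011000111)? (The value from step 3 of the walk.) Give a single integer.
Answer: 80

Derivation:
vaddr = 199: l1_idx=1, l2_idx=2
L1[1] = 2; L2[2][2] = 80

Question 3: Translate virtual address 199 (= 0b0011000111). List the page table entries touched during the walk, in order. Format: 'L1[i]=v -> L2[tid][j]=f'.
vaddr = 199 = 0b0011000111
Split: l1_idx=1, l2_idx=2, offset=7

Answer: L1[1]=2 -> L2[2][2]=80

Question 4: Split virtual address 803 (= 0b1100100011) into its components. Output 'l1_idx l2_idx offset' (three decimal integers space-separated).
vaddr = 803 = 0b1100100011
  top 3 bits -> l1_idx = 6
  next 2 bits -> l2_idx = 1
  bottom 5 bits -> offset = 3

Answer: 6 1 3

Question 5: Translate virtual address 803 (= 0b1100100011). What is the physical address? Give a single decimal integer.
vaddr = 803 = 0b1100100011
Split: l1_idx=6, l2_idx=1, offset=3
L1[6] = 1
L2[1][1] = 52
paddr = 52 * 32 + 3 = 1667

Answer: 1667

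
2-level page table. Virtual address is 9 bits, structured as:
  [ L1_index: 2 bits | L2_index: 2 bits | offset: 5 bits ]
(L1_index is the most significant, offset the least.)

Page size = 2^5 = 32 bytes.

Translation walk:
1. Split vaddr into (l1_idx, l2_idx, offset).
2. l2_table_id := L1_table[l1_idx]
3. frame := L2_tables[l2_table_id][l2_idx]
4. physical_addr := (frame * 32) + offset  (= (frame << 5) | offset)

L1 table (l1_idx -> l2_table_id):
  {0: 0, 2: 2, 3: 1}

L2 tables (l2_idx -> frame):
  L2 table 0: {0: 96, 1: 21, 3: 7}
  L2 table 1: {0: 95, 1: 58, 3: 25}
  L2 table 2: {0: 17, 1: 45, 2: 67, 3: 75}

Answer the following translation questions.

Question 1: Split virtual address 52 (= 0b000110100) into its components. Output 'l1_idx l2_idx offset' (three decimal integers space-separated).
vaddr = 52 = 0b000110100
  top 2 bits -> l1_idx = 0
  next 2 bits -> l2_idx = 1
  bottom 5 bits -> offset = 20

Answer: 0 1 20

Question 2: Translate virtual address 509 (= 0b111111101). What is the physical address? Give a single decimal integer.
vaddr = 509 = 0b111111101
Split: l1_idx=3, l2_idx=3, offset=29
L1[3] = 1
L2[1][3] = 25
paddr = 25 * 32 + 29 = 829

Answer: 829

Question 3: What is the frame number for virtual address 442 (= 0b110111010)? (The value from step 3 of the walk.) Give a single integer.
vaddr = 442: l1_idx=3, l2_idx=1
L1[3] = 1; L2[1][1] = 58

Answer: 58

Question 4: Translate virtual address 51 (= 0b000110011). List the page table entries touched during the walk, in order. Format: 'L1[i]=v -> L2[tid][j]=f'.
Answer: L1[0]=0 -> L2[0][1]=21

Derivation:
vaddr = 51 = 0b000110011
Split: l1_idx=0, l2_idx=1, offset=19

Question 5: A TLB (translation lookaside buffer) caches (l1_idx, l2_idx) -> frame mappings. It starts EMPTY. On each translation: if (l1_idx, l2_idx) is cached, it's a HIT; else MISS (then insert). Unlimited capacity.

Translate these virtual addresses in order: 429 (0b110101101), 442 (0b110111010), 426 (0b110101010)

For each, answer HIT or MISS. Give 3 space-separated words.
Answer: MISS HIT HIT

Derivation:
vaddr=429: (3,1) not in TLB -> MISS, insert
vaddr=442: (3,1) in TLB -> HIT
vaddr=426: (3,1) in TLB -> HIT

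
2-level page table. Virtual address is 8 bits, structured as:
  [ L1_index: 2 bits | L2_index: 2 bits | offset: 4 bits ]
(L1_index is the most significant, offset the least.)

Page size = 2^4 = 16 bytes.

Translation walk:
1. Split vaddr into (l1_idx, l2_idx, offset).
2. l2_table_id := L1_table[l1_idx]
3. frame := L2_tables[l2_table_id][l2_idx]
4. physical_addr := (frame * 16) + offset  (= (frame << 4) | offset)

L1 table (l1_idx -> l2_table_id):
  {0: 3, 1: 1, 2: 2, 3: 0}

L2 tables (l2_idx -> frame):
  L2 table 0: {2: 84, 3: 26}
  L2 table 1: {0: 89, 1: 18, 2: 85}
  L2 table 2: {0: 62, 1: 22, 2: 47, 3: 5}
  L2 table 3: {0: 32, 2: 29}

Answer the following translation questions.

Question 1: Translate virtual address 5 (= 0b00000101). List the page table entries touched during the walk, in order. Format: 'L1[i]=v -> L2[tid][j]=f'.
Answer: L1[0]=3 -> L2[3][0]=32

Derivation:
vaddr = 5 = 0b00000101
Split: l1_idx=0, l2_idx=0, offset=5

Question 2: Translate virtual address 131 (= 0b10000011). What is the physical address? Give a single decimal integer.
Answer: 995

Derivation:
vaddr = 131 = 0b10000011
Split: l1_idx=2, l2_idx=0, offset=3
L1[2] = 2
L2[2][0] = 62
paddr = 62 * 16 + 3 = 995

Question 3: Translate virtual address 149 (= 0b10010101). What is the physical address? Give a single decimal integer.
Answer: 357

Derivation:
vaddr = 149 = 0b10010101
Split: l1_idx=2, l2_idx=1, offset=5
L1[2] = 2
L2[2][1] = 22
paddr = 22 * 16 + 5 = 357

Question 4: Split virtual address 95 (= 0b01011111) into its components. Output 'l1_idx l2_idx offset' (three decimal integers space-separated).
Answer: 1 1 15

Derivation:
vaddr = 95 = 0b01011111
  top 2 bits -> l1_idx = 1
  next 2 bits -> l2_idx = 1
  bottom 4 bits -> offset = 15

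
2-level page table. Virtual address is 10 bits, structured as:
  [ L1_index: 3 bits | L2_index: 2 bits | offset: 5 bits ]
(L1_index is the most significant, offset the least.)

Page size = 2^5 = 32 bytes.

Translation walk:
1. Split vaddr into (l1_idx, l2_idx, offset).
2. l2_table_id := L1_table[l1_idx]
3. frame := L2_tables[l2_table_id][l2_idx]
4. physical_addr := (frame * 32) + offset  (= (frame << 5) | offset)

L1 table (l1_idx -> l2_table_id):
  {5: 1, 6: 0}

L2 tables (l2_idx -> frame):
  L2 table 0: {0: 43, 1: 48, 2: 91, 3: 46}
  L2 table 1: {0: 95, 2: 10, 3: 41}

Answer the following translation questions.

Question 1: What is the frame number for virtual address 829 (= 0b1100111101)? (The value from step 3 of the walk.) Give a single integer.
Answer: 48

Derivation:
vaddr = 829: l1_idx=6, l2_idx=1
L1[6] = 0; L2[0][1] = 48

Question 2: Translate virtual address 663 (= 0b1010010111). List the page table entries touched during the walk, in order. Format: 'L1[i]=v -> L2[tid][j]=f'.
Answer: L1[5]=1 -> L2[1][0]=95

Derivation:
vaddr = 663 = 0b1010010111
Split: l1_idx=5, l2_idx=0, offset=23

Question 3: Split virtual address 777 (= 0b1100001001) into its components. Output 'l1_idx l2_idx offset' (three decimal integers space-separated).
Answer: 6 0 9

Derivation:
vaddr = 777 = 0b1100001001
  top 3 bits -> l1_idx = 6
  next 2 bits -> l2_idx = 0
  bottom 5 bits -> offset = 9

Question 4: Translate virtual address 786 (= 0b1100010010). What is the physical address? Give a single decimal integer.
Answer: 1394

Derivation:
vaddr = 786 = 0b1100010010
Split: l1_idx=6, l2_idx=0, offset=18
L1[6] = 0
L2[0][0] = 43
paddr = 43 * 32 + 18 = 1394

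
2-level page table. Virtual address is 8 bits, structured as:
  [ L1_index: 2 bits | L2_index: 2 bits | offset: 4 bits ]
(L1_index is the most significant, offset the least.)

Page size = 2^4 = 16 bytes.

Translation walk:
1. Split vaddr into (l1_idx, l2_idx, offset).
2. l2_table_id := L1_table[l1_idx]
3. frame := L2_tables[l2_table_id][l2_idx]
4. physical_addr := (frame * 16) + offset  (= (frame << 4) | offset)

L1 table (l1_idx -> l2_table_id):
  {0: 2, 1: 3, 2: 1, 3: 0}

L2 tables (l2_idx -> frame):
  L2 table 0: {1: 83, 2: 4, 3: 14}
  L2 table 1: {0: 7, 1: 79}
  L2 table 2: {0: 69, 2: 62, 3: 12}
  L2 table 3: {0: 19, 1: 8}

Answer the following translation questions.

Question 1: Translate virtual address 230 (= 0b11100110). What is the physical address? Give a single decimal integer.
Answer: 70

Derivation:
vaddr = 230 = 0b11100110
Split: l1_idx=3, l2_idx=2, offset=6
L1[3] = 0
L2[0][2] = 4
paddr = 4 * 16 + 6 = 70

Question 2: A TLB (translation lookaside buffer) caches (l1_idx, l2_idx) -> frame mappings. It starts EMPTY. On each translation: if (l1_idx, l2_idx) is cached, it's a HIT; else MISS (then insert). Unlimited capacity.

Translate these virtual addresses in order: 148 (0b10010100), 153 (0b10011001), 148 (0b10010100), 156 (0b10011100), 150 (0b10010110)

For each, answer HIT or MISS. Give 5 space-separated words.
Answer: MISS HIT HIT HIT HIT

Derivation:
vaddr=148: (2,1) not in TLB -> MISS, insert
vaddr=153: (2,1) in TLB -> HIT
vaddr=148: (2,1) in TLB -> HIT
vaddr=156: (2,1) in TLB -> HIT
vaddr=150: (2,1) in TLB -> HIT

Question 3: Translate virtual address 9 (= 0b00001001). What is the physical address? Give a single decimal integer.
Answer: 1113

Derivation:
vaddr = 9 = 0b00001001
Split: l1_idx=0, l2_idx=0, offset=9
L1[0] = 2
L2[2][0] = 69
paddr = 69 * 16 + 9 = 1113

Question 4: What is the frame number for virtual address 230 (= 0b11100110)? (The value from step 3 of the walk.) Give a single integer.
Answer: 4

Derivation:
vaddr = 230: l1_idx=3, l2_idx=2
L1[3] = 0; L2[0][2] = 4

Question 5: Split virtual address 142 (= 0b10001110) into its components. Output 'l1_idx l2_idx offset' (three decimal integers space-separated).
Answer: 2 0 14

Derivation:
vaddr = 142 = 0b10001110
  top 2 bits -> l1_idx = 2
  next 2 bits -> l2_idx = 0
  bottom 4 bits -> offset = 14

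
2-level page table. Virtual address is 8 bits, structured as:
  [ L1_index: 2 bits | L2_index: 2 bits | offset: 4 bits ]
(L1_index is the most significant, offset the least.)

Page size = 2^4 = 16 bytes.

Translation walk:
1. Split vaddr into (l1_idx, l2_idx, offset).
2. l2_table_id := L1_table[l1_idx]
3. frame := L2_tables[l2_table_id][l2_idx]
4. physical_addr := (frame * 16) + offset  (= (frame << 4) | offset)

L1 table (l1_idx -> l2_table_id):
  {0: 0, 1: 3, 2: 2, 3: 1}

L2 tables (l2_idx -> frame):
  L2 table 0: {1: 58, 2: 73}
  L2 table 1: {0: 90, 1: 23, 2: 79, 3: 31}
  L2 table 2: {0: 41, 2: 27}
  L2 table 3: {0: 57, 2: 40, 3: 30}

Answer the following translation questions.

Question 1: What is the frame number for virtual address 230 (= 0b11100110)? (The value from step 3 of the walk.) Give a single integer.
Answer: 79

Derivation:
vaddr = 230: l1_idx=3, l2_idx=2
L1[3] = 1; L2[1][2] = 79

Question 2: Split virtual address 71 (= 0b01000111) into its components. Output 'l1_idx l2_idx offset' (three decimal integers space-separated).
Answer: 1 0 7

Derivation:
vaddr = 71 = 0b01000111
  top 2 bits -> l1_idx = 1
  next 2 bits -> l2_idx = 0
  bottom 4 bits -> offset = 7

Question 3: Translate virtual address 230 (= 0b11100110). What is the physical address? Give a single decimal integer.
vaddr = 230 = 0b11100110
Split: l1_idx=3, l2_idx=2, offset=6
L1[3] = 1
L2[1][2] = 79
paddr = 79 * 16 + 6 = 1270

Answer: 1270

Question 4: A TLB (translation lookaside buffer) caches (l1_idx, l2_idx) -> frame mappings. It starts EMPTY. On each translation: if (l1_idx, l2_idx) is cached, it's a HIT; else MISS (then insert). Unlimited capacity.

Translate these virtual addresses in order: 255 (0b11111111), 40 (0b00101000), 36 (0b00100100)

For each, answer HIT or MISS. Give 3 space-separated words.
vaddr=255: (3,3) not in TLB -> MISS, insert
vaddr=40: (0,2) not in TLB -> MISS, insert
vaddr=36: (0,2) in TLB -> HIT

Answer: MISS MISS HIT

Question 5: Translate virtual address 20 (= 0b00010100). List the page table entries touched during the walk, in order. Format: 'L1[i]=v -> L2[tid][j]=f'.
Answer: L1[0]=0 -> L2[0][1]=58

Derivation:
vaddr = 20 = 0b00010100
Split: l1_idx=0, l2_idx=1, offset=4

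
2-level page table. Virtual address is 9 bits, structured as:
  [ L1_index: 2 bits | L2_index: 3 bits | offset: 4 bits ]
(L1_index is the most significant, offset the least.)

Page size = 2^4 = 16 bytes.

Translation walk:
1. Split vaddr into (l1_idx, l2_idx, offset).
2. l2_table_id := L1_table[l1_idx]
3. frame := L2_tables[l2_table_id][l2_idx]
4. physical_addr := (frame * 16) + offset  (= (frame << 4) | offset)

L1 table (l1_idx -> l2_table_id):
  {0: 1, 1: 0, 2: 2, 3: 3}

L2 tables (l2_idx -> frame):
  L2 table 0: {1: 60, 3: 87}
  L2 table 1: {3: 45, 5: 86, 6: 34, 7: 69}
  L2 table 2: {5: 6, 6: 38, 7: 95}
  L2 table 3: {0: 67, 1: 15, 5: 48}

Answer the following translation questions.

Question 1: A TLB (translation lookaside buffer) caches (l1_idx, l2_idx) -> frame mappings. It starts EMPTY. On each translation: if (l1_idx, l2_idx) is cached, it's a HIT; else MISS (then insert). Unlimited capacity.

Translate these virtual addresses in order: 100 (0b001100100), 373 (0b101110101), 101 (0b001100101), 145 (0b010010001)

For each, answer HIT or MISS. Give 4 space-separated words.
vaddr=100: (0,6) not in TLB -> MISS, insert
vaddr=373: (2,7) not in TLB -> MISS, insert
vaddr=101: (0,6) in TLB -> HIT
vaddr=145: (1,1) not in TLB -> MISS, insert

Answer: MISS MISS HIT MISS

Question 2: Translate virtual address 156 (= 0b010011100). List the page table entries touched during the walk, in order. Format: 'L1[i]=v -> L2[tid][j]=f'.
vaddr = 156 = 0b010011100
Split: l1_idx=1, l2_idx=1, offset=12

Answer: L1[1]=0 -> L2[0][1]=60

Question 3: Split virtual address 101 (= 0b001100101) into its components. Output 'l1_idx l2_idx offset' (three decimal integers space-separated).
vaddr = 101 = 0b001100101
  top 2 bits -> l1_idx = 0
  next 3 bits -> l2_idx = 6
  bottom 4 bits -> offset = 5

Answer: 0 6 5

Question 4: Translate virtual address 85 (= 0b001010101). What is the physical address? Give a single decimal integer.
vaddr = 85 = 0b001010101
Split: l1_idx=0, l2_idx=5, offset=5
L1[0] = 1
L2[1][5] = 86
paddr = 86 * 16 + 5 = 1381

Answer: 1381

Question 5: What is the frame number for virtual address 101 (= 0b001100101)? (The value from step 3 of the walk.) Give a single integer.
vaddr = 101: l1_idx=0, l2_idx=6
L1[0] = 1; L2[1][6] = 34

Answer: 34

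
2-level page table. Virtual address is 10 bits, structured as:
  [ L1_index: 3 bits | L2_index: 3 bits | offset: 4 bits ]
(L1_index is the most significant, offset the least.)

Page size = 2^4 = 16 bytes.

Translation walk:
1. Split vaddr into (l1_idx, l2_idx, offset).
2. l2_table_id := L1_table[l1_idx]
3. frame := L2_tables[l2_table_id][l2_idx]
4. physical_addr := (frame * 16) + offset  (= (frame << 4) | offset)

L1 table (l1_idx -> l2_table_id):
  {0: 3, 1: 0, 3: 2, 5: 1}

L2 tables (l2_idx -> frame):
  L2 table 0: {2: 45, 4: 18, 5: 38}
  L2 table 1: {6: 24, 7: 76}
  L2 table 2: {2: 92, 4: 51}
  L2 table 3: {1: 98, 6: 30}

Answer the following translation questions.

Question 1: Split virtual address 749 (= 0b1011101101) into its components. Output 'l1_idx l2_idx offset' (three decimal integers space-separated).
Answer: 5 6 13

Derivation:
vaddr = 749 = 0b1011101101
  top 3 bits -> l1_idx = 5
  next 3 bits -> l2_idx = 6
  bottom 4 bits -> offset = 13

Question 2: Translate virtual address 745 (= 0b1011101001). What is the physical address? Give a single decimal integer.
vaddr = 745 = 0b1011101001
Split: l1_idx=5, l2_idx=6, offset=9
L1[5] = 1
L2[1][6] = 24
paddr = 24 * 16 + 9 = 393

Answer: 393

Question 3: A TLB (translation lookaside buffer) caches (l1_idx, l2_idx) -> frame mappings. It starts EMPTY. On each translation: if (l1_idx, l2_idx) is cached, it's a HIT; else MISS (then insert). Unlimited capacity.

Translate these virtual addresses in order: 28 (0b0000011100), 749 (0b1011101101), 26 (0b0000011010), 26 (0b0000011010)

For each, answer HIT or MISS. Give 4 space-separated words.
Answer: MISS MISS HIT HIT

Derivation:
vaddr=28: (0,1) not in TLB -> MISS, insert
vaddr=749: (5,6) not in TLB -> MISS, insert
vaddr=26: (0,1) in TLB -> HIT
vaddr=26: (0,1) in TLB -> HIT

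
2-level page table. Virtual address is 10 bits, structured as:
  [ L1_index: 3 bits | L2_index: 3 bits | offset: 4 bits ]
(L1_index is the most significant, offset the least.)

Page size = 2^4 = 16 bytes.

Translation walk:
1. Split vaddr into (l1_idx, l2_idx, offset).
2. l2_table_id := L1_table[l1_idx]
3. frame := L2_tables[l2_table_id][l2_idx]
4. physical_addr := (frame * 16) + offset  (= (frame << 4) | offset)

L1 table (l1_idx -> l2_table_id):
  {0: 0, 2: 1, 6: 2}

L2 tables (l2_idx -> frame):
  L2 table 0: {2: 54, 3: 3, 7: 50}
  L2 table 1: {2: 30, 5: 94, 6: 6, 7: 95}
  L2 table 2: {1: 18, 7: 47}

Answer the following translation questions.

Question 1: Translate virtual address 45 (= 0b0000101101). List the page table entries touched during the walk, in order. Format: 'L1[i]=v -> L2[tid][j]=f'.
Answer: L1[0]=0 -> L2[0][2]=54

Derivation:
vaddr = 45 = 0b0000101101
Split: l1_idx=0, l2_idx=2, offset=13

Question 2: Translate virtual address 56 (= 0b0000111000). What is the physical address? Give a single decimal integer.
Answer: 56

Derivation:
vaddr = 56 = 0b0000111000
Split: l1_idx=0, l2_idx=3, offset=8
L1[0] = 0
L2[0][3] = 3
paddr = 3 * 16 + 8 = 56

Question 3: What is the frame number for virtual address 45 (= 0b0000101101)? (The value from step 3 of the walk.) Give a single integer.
vaddr = 45: l1_idx=0, l2_idx=2
L1[0] = 0; L2[0][2] = 54

Answer: 54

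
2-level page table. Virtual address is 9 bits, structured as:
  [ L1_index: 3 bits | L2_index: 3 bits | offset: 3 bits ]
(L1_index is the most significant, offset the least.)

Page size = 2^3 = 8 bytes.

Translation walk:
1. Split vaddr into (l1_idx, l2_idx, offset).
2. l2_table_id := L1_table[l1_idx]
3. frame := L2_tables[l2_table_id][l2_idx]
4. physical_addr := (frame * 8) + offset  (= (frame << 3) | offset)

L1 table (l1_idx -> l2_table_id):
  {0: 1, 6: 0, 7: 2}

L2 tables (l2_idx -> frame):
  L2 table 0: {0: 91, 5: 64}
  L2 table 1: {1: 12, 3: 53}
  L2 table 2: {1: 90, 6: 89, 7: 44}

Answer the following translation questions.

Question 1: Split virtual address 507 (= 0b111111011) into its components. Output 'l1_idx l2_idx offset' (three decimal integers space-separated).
vaddr = 507 = 0b111111011
  top 3 bits -> l1_idx = 7
  next 3 bits -> l2_idx = 7
  bottom 3 bits -> offset = 3

Answer: 7 7 3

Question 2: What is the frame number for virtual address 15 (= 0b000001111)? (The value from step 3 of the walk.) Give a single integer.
vaddr = 15: l1_idx=0, l2_idx=1
L1[0] = 1; L2[1][1] = 12

Answer: 12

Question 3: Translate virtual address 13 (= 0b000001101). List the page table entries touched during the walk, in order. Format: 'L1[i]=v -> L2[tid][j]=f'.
Answer: L1[0]=1 -> L2[1][1]=12

Derivation:
vaddr = 13 = 0b000001101
Split: l1_idx=0, l2_idx=1, offset=5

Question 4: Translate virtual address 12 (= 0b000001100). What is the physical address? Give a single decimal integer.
vaddr = 12 = 0b000001100
Split: l1_idx=0, l2_idx=1, offset=4
L1[0] = 1
L2[1][1] = 12
paddr = 12 * 8 + 4 = 100

Answer: 100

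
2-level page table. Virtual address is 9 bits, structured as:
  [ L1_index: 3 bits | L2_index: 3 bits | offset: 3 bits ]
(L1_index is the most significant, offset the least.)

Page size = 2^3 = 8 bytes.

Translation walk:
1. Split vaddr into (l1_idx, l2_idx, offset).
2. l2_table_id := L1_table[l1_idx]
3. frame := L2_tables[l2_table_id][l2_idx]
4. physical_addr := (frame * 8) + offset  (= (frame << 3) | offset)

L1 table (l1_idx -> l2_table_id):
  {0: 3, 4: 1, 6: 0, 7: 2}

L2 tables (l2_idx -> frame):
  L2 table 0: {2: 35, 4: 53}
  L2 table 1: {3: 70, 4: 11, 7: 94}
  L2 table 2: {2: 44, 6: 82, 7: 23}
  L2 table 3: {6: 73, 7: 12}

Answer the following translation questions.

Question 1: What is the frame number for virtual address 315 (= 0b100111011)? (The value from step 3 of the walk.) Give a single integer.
vaddr = 315: l1_idx=4, l2_idx=7
L1[4] = 1; L2[1][7] = 94

Answer: 94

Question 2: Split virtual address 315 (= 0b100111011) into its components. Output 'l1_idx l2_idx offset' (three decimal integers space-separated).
vaddr = 315 = 0b100111011
  top 3 bits -> l1_idx = 4
  next 3 bits -> l2_idx = 7
  bottom 3 bits -> offset = 3

Answer: 4 7 3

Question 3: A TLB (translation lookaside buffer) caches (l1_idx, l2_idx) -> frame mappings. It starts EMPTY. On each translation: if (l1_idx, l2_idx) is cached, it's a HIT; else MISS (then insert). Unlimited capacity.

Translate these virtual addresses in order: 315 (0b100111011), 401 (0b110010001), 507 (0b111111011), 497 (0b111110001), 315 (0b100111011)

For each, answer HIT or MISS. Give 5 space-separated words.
Answer: MISS MISS MISS MISS HIT

Derivation:
vaddr=315: (4,7) not in TLB -> MISS, insert
vaddr=401: (6,2) not in TLB -> MISS, insert
vaddr=507: (7,7) not in TLB -> MISS, insert
vaddr=497: (7,6) not in TLB -> MISS, insert
vaddr=315: (4,7) in TLB -> HIT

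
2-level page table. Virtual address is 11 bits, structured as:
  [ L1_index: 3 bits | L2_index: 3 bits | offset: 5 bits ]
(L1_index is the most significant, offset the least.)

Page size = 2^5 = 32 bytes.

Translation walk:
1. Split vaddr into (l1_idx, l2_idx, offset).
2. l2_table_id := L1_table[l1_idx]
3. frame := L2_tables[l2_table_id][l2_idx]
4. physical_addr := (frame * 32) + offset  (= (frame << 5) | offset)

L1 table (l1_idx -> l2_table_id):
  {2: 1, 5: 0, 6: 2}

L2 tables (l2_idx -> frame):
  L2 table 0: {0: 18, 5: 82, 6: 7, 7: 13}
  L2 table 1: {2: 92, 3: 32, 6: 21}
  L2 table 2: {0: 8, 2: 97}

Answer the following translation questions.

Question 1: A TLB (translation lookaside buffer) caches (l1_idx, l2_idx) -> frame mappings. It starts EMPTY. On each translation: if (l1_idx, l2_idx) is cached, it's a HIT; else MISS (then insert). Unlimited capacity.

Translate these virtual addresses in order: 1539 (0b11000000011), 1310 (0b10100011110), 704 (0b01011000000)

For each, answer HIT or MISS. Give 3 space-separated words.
vaddr=1539: (6,0) not in TLB -> MISS, insert
vaddr=1310: (5,0) not in TLB -> MISS, insert
vaddr=704: (2,6) not in TLB -> MISS, insert

Answer: MISS MISS MISS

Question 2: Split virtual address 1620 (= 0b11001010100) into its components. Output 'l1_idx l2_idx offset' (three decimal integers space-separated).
Answer: 6 2 20

Derivation:
vaddr = 1620 = 0b11001010100
  top 3 bits -> l1_idx = 6
  next 3 bits -> l2_idx = 2
  bottom 5 bits -> offset = 20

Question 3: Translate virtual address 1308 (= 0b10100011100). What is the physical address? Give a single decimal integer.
Answer: 604

Derivation:
vaddr = 1308 = 0b10100011100
Split: l1_idx=5, l2_idx=0, offset=28
L1[5] = 0
L2[0][0] = 18
paddr = 18 * 32 + 28 = 604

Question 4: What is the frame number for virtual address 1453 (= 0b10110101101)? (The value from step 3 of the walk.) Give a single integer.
Answer: 82

Derivation:
vaddr = 1453: l1_idx=5, l2_idx=5
L1[5] = 0; L2[0][5] = 82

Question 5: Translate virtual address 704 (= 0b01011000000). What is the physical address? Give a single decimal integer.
vaddr = 704 = 0b01011000000
Split: l1_idx=2, l2_idx=6, offset=0
L1[2] = 1
L2[1][6] = 21
paddr = 21 * 32 + 0 = 672

Answer: 672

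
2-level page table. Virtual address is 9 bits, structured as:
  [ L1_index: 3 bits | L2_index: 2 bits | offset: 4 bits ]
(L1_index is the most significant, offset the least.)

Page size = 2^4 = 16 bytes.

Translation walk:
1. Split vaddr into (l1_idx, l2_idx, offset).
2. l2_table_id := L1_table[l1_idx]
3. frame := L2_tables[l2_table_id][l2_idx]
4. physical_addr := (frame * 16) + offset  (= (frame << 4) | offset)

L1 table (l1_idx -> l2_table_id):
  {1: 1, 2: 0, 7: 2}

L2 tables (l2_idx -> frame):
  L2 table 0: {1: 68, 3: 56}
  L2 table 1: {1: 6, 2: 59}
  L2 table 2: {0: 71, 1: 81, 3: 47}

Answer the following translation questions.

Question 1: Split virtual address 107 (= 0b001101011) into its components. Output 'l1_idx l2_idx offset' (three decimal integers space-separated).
vaddr = 107 = 0b001101011
  top 3 bits -> l1_idx = 1
  next 2 bits -> l2_idx = 2
  bottom 4 bits -> offset = 11

Answer: 1 2 11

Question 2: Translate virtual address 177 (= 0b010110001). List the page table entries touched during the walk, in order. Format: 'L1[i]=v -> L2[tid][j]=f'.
Answer: L1[2]=0 -> L2[0][3]=56

Derivation:
vaddr = 177 = 0b010110001
Split: l1_idx=2, l2_idx=3, offset=1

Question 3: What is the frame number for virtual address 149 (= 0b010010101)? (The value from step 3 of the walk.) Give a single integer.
vaddr = 149: l1_idx=2, l2_idx=1
L1[2] = 0; L2[0][1] = 68

Answer: 68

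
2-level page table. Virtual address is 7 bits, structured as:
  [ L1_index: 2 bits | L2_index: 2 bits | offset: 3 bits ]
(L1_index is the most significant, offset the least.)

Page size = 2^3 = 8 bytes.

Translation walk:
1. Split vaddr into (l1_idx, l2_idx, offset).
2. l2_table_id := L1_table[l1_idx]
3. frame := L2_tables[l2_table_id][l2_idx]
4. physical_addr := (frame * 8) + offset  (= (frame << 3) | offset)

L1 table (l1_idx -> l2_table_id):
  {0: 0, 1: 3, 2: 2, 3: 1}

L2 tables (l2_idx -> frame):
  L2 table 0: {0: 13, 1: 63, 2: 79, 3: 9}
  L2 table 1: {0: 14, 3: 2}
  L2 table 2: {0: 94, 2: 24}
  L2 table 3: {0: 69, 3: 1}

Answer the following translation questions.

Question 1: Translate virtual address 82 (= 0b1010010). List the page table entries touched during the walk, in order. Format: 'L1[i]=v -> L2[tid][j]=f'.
Answer: L1[2]=2 -> L2[2][2]=24

Derivation:
vaddr = 82 = 0b1010010
Split: l1_idx=2, l2_idx=2, offset=2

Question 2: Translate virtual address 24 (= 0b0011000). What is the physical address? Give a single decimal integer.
Answer: 72

Derivation:
vaddr = 24 = 0b0011000
Split: l1_idx=0, l2_idx=3, offset=0
L1[0] = 0
L2[0][3] = 9
paddr = 9 * 8 + 0 = 72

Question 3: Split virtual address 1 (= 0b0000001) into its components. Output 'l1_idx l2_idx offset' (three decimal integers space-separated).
Answer: 0 0 1

Derivation:
vaddr = 1 = 0b0000001
  top 2 bits -> l1_idx = 0
  next 2 bits -> l2_idx = 0
  bottom 3 bits -> offset = 1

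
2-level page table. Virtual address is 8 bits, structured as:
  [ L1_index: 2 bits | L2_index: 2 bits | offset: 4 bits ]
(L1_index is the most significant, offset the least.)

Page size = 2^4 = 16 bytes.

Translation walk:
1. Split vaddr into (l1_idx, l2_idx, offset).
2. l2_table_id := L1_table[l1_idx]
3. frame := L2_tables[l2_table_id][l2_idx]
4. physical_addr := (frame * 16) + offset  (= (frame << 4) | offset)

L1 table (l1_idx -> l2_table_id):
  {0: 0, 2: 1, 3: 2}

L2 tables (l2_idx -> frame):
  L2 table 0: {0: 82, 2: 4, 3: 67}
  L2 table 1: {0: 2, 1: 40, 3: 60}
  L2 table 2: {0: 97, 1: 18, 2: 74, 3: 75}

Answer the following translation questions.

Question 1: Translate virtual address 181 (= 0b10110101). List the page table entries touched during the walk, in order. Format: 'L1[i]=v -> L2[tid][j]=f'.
vaddr = 181 = 0b10110101
Split: l1_idx=2, l2_idx=3, offset=5

Answer: L1[2]=1 -> L2[1][3]=60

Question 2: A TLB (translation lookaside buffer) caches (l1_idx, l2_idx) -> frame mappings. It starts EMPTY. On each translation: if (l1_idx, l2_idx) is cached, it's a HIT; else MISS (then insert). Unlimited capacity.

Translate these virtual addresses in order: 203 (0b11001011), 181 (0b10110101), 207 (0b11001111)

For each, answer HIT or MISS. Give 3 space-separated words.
Answer: MISS MISS HIT

Derivation:
vaddr=203: (3,0) not in TLB -> MISS, insert
vaddr=181: (2,3) not in TLB -> MISS, insert
vaddr=207: (3,0) in TLB -> HIT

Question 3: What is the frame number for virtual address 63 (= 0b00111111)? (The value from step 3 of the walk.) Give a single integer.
Answer: 67

Derivation:
vaddr = 63: l1_idx=0, l2_idx=3
L1[0] = 0; L2[0][3] = 67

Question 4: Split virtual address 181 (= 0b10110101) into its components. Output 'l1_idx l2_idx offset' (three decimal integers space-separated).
vaddr = 181 = 0b10110101
  top 2 bits -> l1_idx = 2
  next 2 bits -> l2_idx = 3
  bottom 4 bits -> offset = 5

Answer: 2 3 5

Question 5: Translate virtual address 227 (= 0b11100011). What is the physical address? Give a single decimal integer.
vaddr = 227 = 0b11100011
Split: l1_idx=3, l2_idx=2, offset=3
L1[3] = 2
L2[2][2] = 74
paddr = 74 * 16 + 3 = 1187

Answer: 1187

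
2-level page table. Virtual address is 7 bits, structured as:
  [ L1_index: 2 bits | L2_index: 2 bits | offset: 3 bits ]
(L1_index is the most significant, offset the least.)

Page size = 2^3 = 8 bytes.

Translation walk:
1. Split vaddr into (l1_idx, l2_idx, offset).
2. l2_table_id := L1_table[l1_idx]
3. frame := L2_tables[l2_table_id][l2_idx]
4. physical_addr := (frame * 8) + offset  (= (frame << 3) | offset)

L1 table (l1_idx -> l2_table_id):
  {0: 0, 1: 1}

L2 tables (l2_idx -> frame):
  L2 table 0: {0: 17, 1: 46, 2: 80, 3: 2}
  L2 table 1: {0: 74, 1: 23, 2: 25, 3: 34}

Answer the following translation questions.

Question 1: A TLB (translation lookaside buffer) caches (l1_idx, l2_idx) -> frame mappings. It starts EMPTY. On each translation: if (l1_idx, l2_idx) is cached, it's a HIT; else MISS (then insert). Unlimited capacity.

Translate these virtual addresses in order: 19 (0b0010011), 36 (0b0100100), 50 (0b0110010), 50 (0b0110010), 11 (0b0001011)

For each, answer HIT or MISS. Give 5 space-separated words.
vaddr=19: (0,2) not in TLB -> MISS, insert
vaddr=36: (1,0) not in TLB -> MISS, insert
vaddr=50: (1,2) not in TLB -> MISS, insert
vaddr=50: (1,2) in TLB -> HIT
vaddr=11: (0,1) not in TLB -> MISS, insert

Answer: MISS MISS MISS HIT MISS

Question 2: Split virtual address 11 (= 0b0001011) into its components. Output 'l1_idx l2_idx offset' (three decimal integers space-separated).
Answer: 0 1 3

Derivation:
vaddr = 11 = 0b0001011
  top 2 bits -> l1_idx = 0
  next 2 bits -> l2_idx = 1
  bottom 3 bits -> offset = 3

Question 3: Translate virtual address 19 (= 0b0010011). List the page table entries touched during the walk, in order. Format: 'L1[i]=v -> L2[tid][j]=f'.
vaddr = 19 = 0b0010011
Split: l1_idx=0, l2_idx=2, offset=3

Answer: L1[0]=0 -> L2[0][2]=80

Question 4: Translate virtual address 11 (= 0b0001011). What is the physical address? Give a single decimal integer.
vaddr = 11 = 0b0001011
Split: l1_idx=0, l2_idx=1, offset=3
L1[0] = 0
L2[0][1] = 46
paddr = 46 * 8 + 3 = 371

Answer: 371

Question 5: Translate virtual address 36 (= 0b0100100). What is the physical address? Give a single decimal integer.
vaddr = 36 = 0b0100100
Split: l1_idx=1, l2_idx=0, offset=4
L1[1] = 1
L2[1][0] = 74
paddr = 74 * 8 + 4 = 596

Answer: 596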